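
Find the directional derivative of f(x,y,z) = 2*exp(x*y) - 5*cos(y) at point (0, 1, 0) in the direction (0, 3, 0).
5*sin(1)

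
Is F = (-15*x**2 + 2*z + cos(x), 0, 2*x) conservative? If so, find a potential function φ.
Yes, F is conservative. φ = -5*x**3 + 2*x*z + sin(x)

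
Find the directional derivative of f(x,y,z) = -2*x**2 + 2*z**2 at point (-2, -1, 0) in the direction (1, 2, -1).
4*sqrt(6)/3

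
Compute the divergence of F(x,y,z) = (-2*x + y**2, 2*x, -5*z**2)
-10*z - 2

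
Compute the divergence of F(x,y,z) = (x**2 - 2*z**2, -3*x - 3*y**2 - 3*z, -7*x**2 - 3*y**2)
2*x - 6*y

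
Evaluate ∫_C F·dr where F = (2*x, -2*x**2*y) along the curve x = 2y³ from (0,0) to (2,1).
3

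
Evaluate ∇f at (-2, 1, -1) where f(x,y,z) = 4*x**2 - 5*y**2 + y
(-16, -9, 0)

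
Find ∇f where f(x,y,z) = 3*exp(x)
(3*exp(x), 0, 0)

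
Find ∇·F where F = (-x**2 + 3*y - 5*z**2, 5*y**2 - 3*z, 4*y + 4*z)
-2*x + 10*y + 4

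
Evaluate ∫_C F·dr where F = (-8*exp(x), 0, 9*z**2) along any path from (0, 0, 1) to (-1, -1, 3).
86 - 8*exp(-1)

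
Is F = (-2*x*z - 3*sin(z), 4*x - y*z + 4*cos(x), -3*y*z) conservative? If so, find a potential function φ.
No, ∇×F = (y - 3*z, -2*x - 3*cos(z), 4 - 4*sin(x)) ≠ 0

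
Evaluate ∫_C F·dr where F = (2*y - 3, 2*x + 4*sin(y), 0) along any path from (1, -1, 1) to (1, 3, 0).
4*cos(1) - 4*cos(3) + 8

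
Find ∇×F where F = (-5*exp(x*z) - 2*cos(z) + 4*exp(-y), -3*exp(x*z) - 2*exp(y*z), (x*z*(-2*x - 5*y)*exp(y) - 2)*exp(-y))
(-5*x*z + 3*x*exp(x*z) + 2*y*exp(y*z) + 2*exp(-y), 4*x*z - 5*x*exp(x*z) + 5*y*z + 2*sin(z), -3*z*exp(x*z) + 4*exp(-y))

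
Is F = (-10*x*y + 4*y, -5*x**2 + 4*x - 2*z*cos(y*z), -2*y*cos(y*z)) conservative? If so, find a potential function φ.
Yes, F is conservative. φ = -5*x**2*y + 4*x*y - 2*sin(y*z)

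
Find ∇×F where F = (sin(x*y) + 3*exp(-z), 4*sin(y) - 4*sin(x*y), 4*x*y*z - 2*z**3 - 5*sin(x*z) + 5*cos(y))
(4*x*z - 5*sin(y), -4*y*z + 5*z*cos(x*z) - 3*exp(-z), (-x - 4*y)*cos(x*y))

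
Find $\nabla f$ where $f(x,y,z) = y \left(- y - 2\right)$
(0, -2*y - 2, 0)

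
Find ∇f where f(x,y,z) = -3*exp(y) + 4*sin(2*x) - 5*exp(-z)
(8*cos(2*x), -3*exp(y), 5*exp(-z))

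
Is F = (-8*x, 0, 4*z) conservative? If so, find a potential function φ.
Yes, F is conservative. φ = -4*x**2 + 2*z**2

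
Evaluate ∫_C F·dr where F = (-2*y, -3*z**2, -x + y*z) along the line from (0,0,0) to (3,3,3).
-63/2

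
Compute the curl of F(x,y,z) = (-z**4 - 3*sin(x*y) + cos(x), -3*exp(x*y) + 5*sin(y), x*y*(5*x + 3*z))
(x*(5*x + 3*z), -10*x*y - 3*y*z - 4*z**3, 3*x*cos(x*y) - 3*y*exp(x*y))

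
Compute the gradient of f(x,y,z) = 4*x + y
(4, 1, 0)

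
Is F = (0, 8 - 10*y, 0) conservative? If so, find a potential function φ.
Yes, F is conservative. φ = y*(8 - 5*y)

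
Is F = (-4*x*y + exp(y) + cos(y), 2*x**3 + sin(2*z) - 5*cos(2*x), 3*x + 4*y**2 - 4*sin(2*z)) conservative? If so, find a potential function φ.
No, ∇×F = (8*y - 2*cos(2*z), -3, 6*x**2 + 4*x - exp(y) + 10*sin(2*x) + sin(y)) ≠ 0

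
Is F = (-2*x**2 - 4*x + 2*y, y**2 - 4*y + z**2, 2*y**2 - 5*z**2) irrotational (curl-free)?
No, ∇×F = (4*y - 2*z, 0, -2)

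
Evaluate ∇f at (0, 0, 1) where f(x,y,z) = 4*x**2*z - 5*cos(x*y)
(0, 0, 0)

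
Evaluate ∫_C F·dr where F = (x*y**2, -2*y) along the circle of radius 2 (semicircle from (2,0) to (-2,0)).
0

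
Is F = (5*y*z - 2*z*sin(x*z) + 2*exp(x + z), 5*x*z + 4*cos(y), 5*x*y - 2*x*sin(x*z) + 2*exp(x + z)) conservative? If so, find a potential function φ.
Yes, F is conservative. φ = 5*x*y*z + 2*exp(x + z) + 4*sin(y) + 2*cos(x*z)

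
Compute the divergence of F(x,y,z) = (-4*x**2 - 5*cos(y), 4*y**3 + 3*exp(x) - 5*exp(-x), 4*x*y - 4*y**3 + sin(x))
-8*x + 12*y**2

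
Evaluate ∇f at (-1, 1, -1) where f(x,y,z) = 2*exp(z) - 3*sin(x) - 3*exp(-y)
(-3*cos(1), 3*exp(-1), 2*exp(-1))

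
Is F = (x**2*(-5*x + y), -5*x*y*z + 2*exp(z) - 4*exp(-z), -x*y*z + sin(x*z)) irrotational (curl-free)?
No, ∇×F = (5*x*y - x*z - 2*exp(z) - 4*exp(-z), z*(y - cos(x*z)), -x**2 - 5*y*z)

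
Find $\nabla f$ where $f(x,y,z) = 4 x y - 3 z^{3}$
(4*y, 4*x, -9*z**2)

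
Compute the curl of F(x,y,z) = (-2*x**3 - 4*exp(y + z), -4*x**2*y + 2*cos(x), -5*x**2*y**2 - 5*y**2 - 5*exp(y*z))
(-10*x**2*y - 10*y - 5*z*exp(y*z), 10*x*y**2 - 4*exp(y + z), -8*x*y + 4*exp(y + z) - 2*sin(x))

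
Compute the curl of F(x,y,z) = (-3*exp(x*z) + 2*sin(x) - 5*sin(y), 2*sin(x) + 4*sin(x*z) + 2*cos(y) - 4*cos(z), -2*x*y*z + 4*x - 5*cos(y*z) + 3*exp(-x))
(-2*x*z - 4*x*cos(x*z) + 5*z*sin(y*z) - 4*sin(z), -3*x*exp(x*z) + 2*y*z - 4 + 3*exp(-x), 4*z*cos(x*z) + 2*cos(x) + 5*cos(y))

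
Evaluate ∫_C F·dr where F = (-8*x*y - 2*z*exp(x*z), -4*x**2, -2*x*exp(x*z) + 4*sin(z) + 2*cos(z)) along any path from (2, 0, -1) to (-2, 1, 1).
-16 + 4*sin(1)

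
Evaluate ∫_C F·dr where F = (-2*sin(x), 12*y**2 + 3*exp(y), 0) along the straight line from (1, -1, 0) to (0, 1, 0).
-2*cos(1) + 6*sinh(1) + 10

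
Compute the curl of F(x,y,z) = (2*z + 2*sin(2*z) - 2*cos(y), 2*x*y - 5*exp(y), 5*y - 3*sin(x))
(5, 3*cos(x) + 4*cos(2*z) + 2, 2*y - 2*sin(y))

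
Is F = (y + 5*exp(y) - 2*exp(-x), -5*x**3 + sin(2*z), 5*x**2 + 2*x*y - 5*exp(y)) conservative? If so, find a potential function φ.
No, ∇×F = (2*x - 5*exp(y) - 2*cos(2*z), -10*x - 2*y, -15*x**2 - 5*exp(y) - 1) ≠ 0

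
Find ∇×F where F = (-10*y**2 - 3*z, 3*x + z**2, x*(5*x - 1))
(-2*z, -10*x - 2, 20*y + 3)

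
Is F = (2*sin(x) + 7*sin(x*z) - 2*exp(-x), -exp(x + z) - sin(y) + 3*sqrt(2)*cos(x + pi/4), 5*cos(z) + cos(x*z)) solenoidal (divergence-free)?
No, ∇·F = -x*sin(x*z) + 7*z*cos(x*z) - 5*sin(z) + 2*cos(x) - cos(y) + 2*exp(-x)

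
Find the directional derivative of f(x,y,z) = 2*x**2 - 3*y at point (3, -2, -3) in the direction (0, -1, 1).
3*sqrt(2)/2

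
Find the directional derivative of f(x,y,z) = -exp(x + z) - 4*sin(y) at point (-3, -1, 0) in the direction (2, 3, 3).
-sqrt(22)*(5 + 12*exp(3)*cos(1))*exp(-3)/22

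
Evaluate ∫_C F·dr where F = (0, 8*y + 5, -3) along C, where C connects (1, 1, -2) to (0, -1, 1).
-19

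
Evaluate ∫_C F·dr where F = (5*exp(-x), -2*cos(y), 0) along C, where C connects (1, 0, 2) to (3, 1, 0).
-2*sin(1) - 5*exp(-3) + 5*exp(-1)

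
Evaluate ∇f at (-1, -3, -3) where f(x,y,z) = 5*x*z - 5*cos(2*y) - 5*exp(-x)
(-15 + 5*E, -10*sin(6), -5)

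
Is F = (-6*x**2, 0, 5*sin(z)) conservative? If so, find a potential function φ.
Yes, F is conservative. φ = -2*x**3 - 5*cos(z)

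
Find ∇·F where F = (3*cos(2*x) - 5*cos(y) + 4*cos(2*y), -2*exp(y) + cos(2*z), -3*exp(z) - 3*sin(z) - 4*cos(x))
-2*exp(y) - 3*exp(z) - 6*sin(2*x) - 3*cos(z)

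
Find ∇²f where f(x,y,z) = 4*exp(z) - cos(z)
4*exp(z) + cos(z)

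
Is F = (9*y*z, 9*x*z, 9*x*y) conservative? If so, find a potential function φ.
Yes, F is conservative. φ = 9*x*y*z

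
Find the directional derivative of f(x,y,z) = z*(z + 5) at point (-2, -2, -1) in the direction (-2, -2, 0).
0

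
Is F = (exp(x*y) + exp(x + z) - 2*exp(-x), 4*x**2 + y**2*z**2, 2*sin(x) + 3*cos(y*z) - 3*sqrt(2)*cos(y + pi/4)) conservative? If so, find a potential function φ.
No, ∇×F = (-2*y**2*z - 3*z*sin(y*z) + 3*sqrt(2)*sin(y + pi/4), exp(x + z) - 2*cos(x), x*(8 - exp(x*y))) ≠ 0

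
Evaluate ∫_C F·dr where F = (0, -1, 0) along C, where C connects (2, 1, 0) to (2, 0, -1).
1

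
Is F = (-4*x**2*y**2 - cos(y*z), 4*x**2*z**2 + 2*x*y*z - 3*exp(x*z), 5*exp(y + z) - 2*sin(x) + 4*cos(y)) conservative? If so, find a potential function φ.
No, ∇×F = (-8*x**2*z - 2*x*y + 3*x*exp(x*z) + 5*exp(y + z) - 4*sin(y), y*sin(y*z) + 2*cos(x), 8*x**2*y + 8*x*z**2 + 2*y*z - 3*z*exp(x*z) - z*sin(y*z)) ≠ 0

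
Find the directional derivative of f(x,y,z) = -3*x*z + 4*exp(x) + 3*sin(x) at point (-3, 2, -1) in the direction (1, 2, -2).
-5 + cos(3) + 4*exp(-3)/3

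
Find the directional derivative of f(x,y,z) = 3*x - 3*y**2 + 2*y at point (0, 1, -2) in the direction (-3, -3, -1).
3*sqrt(19)/19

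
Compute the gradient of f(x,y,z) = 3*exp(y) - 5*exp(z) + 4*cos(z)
(0, 3*exp(y), -5*exp(z) - 4*sin(z))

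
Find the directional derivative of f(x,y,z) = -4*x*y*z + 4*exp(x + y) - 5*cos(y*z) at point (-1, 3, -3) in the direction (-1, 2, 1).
sqrt(6)*(-48 + 15*sin(9) + 4*exp(2))/6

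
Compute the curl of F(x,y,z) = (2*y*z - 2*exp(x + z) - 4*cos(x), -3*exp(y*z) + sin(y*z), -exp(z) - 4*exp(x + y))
(3*y*exp(y*z) - y*cos(y*z) - 4*exp(x + y), 2*y + 4*exp(x + y) - 2*exp(x + z), -2*z)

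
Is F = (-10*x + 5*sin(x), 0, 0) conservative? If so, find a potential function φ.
Yes, F is conservative. φ = -5*x**2 - 5*cos(x)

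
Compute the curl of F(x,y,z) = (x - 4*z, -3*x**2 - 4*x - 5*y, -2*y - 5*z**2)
(-2, -4, -6*x - 4)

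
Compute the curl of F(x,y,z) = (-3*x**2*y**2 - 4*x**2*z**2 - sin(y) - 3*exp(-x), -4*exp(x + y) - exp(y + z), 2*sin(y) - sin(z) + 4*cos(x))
(exp(y + z) + 2*cos(y), -8*x**2*z + 4*sin(x), 6*x**2*y - 4*exp(x + y) + cos(y))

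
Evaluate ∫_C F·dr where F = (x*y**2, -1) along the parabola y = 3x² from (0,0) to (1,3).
-3/2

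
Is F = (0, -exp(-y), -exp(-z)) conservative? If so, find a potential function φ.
Yes, F is conservative. φ = exp(-z) + exp(-y)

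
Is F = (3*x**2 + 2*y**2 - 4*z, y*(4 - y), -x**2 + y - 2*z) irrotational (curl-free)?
No, ∇×F = (1, 2*x - 4, -4*y)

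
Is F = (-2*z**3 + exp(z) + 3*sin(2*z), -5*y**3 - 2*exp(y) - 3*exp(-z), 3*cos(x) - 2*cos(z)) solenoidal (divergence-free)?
No, ∇·F = -15*y**2 - 2*exp(y) + 2*sin(z)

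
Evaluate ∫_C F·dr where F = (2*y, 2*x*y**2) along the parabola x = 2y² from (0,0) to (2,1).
52/15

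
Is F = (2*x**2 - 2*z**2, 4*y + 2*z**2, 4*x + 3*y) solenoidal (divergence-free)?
No, ∇·F = 4*x + 4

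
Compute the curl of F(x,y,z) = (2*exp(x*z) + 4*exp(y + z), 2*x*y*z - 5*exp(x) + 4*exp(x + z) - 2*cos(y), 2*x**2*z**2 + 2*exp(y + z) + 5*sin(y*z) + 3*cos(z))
(-2*x*y + 5*z*cos(y*z) - 4*exp(x + z) + 2*exp(y + z), -4*x*z**2 + 2*x*exp(x*z) + 4*exp(y + z), 2*y*z - 5*exp(x) + 4*exp(x + z) - 4*exp(y + z))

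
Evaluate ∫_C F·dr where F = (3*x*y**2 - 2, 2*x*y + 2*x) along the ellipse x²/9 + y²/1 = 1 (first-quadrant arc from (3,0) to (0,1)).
5/4 + 3*pi/2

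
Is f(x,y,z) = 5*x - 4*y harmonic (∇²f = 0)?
Yes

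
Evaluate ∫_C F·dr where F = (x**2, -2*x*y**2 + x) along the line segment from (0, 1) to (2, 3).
-18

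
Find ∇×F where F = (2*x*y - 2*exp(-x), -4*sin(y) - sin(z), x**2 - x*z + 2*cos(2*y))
(-4*sin(2*y) + cos(z), -2*x + z, -2*x)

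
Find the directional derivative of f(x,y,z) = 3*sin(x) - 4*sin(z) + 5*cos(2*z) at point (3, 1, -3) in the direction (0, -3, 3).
sqrt(2)*(5*sin(6) - 2*cos(3))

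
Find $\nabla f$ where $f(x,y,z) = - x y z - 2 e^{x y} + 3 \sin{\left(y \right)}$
(y*(-z - 2*exp(x*y)), -x*z - 2*x*exp(x*y) + 3*cos(y), -x*y)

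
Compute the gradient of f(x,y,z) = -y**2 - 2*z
(0, -2*y, -2)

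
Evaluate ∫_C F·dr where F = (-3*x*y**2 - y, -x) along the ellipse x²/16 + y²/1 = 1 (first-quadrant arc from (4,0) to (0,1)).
12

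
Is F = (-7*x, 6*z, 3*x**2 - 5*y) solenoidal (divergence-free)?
No, ∇·F = -7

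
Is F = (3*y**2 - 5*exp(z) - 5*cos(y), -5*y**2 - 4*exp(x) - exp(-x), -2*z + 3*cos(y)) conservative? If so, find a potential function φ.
No, ∇×F = (-3*sin(y), -5*exp(z), -6*y - 4*exp(x) - 5*sin(y) + exp(-x)) ≠ 0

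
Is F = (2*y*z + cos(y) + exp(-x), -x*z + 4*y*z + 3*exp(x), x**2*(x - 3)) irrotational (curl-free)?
No, ∇×F = (x - 4*y, -3*x**2 + 6*x + 2*y, -3*z + 3*exp(x) + sin(y))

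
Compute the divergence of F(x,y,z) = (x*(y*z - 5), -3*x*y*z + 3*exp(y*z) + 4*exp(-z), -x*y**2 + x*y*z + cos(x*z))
x*y - 3*x*z - x*sin(x*z) + y*z + 3*z*exp(y*z) - 5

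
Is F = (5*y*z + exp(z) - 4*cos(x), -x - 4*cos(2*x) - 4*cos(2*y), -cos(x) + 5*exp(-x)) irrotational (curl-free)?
No, ∇×F = (0, 5*y + exp(z) - sin(x) + 5*exp(-x), -5*z + 8*sin(2*x) - 1)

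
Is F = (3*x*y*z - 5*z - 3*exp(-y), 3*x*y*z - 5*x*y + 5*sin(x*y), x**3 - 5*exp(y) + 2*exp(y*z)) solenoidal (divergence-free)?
No, ∇·F = 3*x*z + 5*x*cos(x*y) - 5*x + 3*y*z + 2*y*exp(y*z)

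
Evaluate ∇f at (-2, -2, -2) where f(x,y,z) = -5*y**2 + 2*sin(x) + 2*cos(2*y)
(2*cos(2), 4*sin(4) + 20, 0)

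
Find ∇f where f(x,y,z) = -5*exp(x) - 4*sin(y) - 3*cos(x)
(-5*exp(x) + 3*sin(x), -4*cos(y), 0)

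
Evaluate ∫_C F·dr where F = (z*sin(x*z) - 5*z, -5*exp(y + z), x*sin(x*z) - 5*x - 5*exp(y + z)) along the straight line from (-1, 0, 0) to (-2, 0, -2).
-14 - 5*exp(-2) - cos(4)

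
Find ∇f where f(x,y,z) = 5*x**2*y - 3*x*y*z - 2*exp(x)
(10*x*y - 3*y*z - 2*exp(x), x*(5*x - 3*z), -3*x*y)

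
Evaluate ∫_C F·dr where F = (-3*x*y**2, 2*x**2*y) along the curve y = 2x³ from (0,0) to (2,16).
384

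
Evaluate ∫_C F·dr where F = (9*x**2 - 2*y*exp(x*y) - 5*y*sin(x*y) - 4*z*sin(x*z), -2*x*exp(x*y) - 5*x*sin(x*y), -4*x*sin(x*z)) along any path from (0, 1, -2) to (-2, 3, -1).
-31 + 4*cos(2) - 2*exp(-6) + 5*cos(6)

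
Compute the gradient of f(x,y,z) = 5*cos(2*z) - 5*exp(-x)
(5*exp(-x), 0, -10*sin(2*z))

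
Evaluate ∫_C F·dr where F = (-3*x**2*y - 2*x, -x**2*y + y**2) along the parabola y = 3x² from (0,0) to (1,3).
16/5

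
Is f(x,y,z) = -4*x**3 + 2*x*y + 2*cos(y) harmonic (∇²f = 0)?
No, ∇²f = -24*x - 2*cos(y)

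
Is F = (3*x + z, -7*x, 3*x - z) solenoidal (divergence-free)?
No, ∇·F = 2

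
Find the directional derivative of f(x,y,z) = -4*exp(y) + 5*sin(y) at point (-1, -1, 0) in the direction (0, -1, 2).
sqrt(5)*(-E*cos(1) + 4/5)*exp(-1)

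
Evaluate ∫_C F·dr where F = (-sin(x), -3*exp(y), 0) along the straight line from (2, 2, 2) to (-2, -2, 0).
6*sinh(2)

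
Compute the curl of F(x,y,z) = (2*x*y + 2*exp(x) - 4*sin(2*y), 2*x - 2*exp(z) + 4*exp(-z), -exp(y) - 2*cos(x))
(-exp(y) + 2*exp(z) + 4*exp(-z), -2*sin(x), -2*x + 8*cos(2*y) + 2)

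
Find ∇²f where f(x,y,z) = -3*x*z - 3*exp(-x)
-3*exp(-x)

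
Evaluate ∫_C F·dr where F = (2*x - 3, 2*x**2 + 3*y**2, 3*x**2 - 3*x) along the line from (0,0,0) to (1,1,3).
-11/6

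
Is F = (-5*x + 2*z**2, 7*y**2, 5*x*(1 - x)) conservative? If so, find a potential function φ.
No, ∇×F = (0, 10*x + 4*z - 5, 0) ≠ 0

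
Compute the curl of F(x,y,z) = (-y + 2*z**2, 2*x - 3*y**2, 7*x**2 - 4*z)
(0, -14*x + 4*z, 3)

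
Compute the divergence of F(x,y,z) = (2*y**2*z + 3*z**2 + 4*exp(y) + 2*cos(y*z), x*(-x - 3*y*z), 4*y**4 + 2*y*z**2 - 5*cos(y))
z*(-3*x + 4*y)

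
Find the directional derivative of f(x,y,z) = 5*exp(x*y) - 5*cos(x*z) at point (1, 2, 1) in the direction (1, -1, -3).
5*sqrt(11)*(-2*sin(1) + exp(2))/11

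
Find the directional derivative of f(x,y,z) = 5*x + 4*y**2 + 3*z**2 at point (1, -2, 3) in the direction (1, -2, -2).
1/3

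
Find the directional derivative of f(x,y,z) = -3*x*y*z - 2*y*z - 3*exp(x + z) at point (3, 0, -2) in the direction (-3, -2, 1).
sqrt(14)*(-22 + 3*E)/7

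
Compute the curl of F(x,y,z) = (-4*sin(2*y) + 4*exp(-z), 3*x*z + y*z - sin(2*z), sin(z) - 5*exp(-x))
(-3*x - y + 2*cos(2*z), -4*exp(-z) - 5*exp(-x), 3*z + 8*cos(2*y))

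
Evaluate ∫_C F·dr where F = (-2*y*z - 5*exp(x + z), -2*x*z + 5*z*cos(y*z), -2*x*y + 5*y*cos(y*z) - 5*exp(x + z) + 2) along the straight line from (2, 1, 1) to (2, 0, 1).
4 - 5*sin(1)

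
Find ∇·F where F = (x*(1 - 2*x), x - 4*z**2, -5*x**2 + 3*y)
1 - 4*x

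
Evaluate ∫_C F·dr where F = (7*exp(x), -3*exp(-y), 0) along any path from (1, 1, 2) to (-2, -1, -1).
(-4*exp(3) - 3*E + 7)*exp(-2)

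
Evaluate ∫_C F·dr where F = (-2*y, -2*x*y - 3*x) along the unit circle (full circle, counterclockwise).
-pi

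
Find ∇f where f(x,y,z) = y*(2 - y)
(0, 2 - 2*y, 0)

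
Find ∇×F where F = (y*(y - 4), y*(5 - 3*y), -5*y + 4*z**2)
(-5, 0, 4 - 2*y)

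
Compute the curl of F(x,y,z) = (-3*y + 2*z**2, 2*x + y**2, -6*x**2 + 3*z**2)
(0, 12*x + 4*z, 5)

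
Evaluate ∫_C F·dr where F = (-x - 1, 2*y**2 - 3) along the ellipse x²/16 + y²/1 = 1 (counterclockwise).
0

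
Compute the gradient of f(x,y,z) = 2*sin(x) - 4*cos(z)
(2*cos(x), 0, 4*sin(z))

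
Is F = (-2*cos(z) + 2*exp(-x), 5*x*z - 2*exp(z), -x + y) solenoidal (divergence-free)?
No, ∇·F = -2*exp(-x)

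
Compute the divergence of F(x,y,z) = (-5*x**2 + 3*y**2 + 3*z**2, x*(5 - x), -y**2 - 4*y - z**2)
-10*x - 2*z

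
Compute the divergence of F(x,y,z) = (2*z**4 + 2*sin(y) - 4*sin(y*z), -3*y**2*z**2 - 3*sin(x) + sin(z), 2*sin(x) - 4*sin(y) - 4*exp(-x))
-6*y*z**2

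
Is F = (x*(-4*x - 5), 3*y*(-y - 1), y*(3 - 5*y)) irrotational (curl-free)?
No, ∇×F = (3 - 10*y, 0, 0)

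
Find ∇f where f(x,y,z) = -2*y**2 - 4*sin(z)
(0, -4*y, -4*cos(z))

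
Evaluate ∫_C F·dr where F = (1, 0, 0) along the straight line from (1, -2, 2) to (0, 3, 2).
-1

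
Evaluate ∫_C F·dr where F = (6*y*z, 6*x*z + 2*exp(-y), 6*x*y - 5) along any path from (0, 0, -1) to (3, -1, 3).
-72 - 2*E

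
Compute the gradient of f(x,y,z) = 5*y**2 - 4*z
(0, 10*y, -4)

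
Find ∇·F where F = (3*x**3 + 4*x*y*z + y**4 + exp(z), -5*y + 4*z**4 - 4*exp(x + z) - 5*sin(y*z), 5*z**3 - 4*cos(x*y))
9*x**2 + 4*y*z + 15*z**2 - 5*z*cos(y*z) - 5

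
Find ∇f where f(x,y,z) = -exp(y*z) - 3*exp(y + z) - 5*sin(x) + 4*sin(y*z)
(-5*cos(x), -z*exp(y*z) + 4*z*cos(y*z) - 3*exp(y + z), -y*exp(y*z) + 4*y*cos(y*z) - 3*exp(y + z))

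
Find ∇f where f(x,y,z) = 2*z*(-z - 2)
(0, 0, -4*z - 4)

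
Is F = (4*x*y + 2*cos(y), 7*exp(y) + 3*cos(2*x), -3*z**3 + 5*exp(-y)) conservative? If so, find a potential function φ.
No, ∇×F = (-5*exp(-y), 0, -4*x - 6*sin(2*x) + 2*sin(y)) ≠ 0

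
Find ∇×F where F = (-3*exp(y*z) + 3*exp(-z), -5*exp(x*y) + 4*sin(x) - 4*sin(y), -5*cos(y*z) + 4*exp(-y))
(5*z*sin(y*z) - 4*exp(-y), -3*y*exp(y*z) - 3*exp(-z), -5*y*exp(x*y) + 3*z*exp(y*z) + 4*cos(x))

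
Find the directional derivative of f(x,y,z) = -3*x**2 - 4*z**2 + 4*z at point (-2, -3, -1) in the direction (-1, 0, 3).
12*sqrt(10)/5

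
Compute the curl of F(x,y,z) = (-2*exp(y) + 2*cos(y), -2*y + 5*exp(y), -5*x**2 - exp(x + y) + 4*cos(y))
(-exp(x + y) - 4*sin(y), 10*x + exp(x + y), 2*exp(y) + 2*sin(y))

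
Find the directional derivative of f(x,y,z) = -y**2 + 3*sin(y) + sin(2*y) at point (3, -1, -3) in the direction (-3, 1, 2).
sqrt(14)*(2*cos(2) + 3*cos(1) + 2)/14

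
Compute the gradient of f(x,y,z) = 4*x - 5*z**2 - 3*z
(4, 0, -10*z - 3)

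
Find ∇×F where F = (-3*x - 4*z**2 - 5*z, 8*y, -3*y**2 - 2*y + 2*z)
(-6*y - 2, -8*z - 5, 0)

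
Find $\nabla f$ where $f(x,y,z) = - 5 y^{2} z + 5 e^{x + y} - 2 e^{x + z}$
(5*exp(x + y) - 2*exp(x + z), -10*y*z + 5*exp(x + y), -5*y**2 - 2*exp(x + z))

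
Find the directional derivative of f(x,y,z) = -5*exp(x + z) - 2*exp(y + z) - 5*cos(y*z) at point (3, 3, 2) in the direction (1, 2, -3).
sqrt(14)*(-25*sin(6) + 12*exp(5))/14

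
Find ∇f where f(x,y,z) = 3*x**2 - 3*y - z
(6*x, -3, -1)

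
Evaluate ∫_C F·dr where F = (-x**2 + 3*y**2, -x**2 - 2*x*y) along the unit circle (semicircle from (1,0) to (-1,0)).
-14/3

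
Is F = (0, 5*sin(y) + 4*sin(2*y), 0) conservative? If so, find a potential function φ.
Yes, F is conservative. φ = -5*cos(y) - 2*cos(2*y)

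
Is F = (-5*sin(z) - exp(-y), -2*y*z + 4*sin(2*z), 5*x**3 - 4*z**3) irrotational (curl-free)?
No, ∇×F = (2*y - 8*cos(2*z), -15*x**2 - 5*cos(z), -exp(-y))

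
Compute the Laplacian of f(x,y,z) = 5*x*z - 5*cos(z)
5*cos(z)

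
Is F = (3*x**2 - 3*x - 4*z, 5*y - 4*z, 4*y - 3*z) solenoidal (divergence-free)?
No, ∇·F = 6*x - 1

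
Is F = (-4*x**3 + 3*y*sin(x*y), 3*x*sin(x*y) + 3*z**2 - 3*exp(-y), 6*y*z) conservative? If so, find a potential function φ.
Yes, F is conservative. φ = -x**4 + 3*y*z**2 - 3*cos(x*y) + 3*exp(-y)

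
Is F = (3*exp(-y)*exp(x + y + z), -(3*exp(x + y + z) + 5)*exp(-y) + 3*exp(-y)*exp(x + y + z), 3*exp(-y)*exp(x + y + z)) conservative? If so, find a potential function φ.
Yes, F is conservative. φ = (3*exp(x + y + z) + 5)*exp(-y)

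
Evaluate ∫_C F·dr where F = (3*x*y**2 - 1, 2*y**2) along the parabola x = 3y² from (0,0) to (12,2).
1708/3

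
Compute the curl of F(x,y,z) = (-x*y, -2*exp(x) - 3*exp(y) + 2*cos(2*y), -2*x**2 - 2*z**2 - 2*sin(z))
(0, 4*x, x - 2*exp(x))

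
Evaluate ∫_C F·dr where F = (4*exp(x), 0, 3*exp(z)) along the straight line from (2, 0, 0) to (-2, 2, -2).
-4*exp(2) - 3 + 7*exp(-2)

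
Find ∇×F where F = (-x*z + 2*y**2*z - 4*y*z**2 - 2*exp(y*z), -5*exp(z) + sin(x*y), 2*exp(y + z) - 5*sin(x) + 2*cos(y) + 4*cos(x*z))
(5*exp(z) + 2*exp(y + z) - 2*sin(y), -x + 2*y**2 - 8*y*z - 2*y*exp(y*z) + 4*z*sin(x*z) + 5*cos(x), -4*y*z + y*cos(x*y) + 4*z**2 + 2*z*exp(y*z))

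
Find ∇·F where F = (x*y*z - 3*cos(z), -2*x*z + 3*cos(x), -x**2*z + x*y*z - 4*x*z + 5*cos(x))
-x**2 + x*y - 4*x + y*z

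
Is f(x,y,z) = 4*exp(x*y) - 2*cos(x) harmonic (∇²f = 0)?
No, ∇²f = 4*x**2*exp(x*y) + 4*y**2*exp(x*y) + 2*cos(x)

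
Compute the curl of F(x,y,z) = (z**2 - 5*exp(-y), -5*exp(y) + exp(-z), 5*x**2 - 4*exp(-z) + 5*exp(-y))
(exp(-z) - 5*exp(-y), -10*x + 2*z, -5*exp(-y))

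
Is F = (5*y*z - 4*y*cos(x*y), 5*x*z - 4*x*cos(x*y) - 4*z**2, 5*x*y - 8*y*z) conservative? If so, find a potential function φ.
Yes, F is conservative. φ = 5*x*y*z - 4*y*z**2 - 4*sin(x*y)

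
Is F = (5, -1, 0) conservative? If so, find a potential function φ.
Yes, F is conservative. φ = 5*x - y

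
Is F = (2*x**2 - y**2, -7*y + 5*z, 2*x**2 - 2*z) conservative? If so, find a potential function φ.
No, ∇×F = (-5, -4*x, 2*y) ≠ 0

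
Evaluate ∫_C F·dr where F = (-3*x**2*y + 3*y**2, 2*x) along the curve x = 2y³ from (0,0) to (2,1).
-13/5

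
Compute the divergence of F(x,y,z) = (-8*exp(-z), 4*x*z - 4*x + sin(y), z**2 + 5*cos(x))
2*z + cos(y)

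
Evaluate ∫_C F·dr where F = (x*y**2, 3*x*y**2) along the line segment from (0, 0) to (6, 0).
0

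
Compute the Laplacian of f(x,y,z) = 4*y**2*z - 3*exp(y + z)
8*z - 6*exp(y + z)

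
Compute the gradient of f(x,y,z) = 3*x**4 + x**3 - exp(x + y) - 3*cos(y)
(12*x**3 + 3*x**2 - exp(x + y), -exp(x + y) + 3*sin(y), 0)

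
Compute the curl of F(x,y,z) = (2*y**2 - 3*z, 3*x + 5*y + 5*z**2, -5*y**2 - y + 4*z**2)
(-10*y - 10*z - 1, -3, 3 - 4*y)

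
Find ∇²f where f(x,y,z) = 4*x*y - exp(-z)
-exp(-z)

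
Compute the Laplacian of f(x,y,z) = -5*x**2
-10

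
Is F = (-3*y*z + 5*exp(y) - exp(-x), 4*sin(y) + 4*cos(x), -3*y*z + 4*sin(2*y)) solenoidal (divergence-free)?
No, ∇·F = -3*y + 4*cos(y) + exp(-x)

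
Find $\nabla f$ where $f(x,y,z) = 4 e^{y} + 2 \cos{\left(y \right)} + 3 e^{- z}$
(0, 4*exp(y) - 2*sin(y), -3*exp(-z))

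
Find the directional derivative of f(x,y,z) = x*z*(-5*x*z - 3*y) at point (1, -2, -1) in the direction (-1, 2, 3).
5*sqrt(14)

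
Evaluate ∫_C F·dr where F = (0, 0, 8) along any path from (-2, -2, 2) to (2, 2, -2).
-32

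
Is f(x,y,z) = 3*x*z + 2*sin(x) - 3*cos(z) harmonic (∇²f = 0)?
No, ∇²f = -2*sin(x) + 3*cos(z)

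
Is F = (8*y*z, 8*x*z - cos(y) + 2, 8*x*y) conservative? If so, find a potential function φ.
Yes, F is conservative. φ = 8*x*y*z + 2*y - sin(y)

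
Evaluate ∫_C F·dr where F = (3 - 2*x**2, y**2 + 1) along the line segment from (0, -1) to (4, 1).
-28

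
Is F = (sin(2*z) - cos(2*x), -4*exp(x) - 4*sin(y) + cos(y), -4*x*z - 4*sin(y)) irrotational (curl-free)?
No, ∇×F = (-4*cos(y), 4*z + 2*cos(2*z), -4*exp(x))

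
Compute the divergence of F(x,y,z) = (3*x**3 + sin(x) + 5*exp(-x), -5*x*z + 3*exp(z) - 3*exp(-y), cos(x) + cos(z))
9*x**2 - sin(z) + cos(x) + 3*exp(-y) - 5*exp(-x)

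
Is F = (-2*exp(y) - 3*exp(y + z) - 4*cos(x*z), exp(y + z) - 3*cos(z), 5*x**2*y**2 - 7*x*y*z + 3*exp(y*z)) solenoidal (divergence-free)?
No, ∇·F = -7*x*y + 3*y*exp(y*z) + 4*z*sin(x*z) + exp(y + z)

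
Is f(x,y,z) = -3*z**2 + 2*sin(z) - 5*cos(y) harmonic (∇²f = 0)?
No, ∇²f = -2*sin(z) + 5*cos(y) - 6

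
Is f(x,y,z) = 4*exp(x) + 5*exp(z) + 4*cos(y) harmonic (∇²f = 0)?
No, ∇²f = 4*exp(x) + 5*exp(z) - 4*cos(y)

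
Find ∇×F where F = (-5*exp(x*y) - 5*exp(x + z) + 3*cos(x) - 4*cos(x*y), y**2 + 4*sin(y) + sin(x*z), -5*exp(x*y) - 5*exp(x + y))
(-5*x*exp(x*y) - x*cos(x*z) - 5*exp(x + y), 5*y*exp(x*y) + 5*exp(x + y) - 5*exp(x + z), 5*x*exp(x*y) - 4*x*sin(x*y) + z*cos(x*z))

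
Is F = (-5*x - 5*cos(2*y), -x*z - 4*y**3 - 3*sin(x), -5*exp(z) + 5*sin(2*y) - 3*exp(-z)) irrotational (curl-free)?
No, ∇×F = (x + 10*cos(2*y), 0, -z - 10*sin(2*y) - 3*cos(x))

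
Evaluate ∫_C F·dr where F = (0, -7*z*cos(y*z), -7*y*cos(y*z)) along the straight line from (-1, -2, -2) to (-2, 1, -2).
7*sin(4) + 7*sin(2)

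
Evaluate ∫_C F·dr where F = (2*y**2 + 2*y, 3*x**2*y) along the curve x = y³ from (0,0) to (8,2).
792/5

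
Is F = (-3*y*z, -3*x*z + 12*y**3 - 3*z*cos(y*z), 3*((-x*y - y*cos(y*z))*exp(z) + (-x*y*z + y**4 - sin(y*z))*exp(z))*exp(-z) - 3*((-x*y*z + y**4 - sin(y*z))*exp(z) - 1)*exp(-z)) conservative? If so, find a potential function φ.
Yes, F is conservative. φ = 3*((-x*y*z + y**4 - sin(y*z))*exp(z) - 1)*exp(-z)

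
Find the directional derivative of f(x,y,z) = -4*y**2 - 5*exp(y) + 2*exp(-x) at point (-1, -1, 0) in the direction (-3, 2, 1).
sqrt(14)*(-5 + 8*E + 3*exp(2))*exp(-1)/7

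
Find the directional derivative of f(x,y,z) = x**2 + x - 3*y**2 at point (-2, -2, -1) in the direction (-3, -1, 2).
-3*sqrt(14)/14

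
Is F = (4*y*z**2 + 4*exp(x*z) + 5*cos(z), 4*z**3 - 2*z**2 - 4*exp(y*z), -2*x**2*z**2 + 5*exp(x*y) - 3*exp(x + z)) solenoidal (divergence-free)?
No, ∇·F = -4*x**2*z + 4*z*exp(x*z) - 4*z*exp(y*z) - 3*exp(x + z)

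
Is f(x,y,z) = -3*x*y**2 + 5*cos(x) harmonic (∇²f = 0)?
No, ∇²f = -6*x - 5*cos(x)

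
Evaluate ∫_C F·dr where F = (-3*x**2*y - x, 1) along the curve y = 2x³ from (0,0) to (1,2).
1/2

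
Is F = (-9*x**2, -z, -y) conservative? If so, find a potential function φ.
Yes, F is conservative. φ = -3*x**3 - y*z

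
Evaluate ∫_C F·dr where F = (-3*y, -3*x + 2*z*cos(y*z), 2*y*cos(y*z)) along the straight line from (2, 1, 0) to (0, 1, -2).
6 - 2*sin(2)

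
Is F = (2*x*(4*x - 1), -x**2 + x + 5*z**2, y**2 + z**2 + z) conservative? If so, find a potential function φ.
No, ∇×F = (2*y - 10*z, 0, 1 - 2*x) ≠ 0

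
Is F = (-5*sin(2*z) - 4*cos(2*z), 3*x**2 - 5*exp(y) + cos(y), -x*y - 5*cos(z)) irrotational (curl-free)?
No, ∇×F = (-x, y + 8*sin(2*z) - 10*cos(2*z), 6*x)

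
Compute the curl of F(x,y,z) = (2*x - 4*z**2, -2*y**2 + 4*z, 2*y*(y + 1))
(4*y - 2, -8*z, 0)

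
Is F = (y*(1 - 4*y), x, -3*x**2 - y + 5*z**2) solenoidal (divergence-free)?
No, ∇·F = 10*z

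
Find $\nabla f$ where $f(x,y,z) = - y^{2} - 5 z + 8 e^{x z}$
(8*z*exp(x*z), -2*y, 8*x*exp(x*z) - 5)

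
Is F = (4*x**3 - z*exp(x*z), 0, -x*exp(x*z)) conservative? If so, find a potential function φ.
Yes, F is conservative. φ = x**4 - exp(x*z)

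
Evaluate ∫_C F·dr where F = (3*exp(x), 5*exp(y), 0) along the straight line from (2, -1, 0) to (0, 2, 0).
-5*exp(-1) + 3 + 2*exp(2)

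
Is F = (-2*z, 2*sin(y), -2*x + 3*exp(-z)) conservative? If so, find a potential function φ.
Yes, F is conservative. φ = -2*x*z - 2*cos(y) - 3*exp(-z)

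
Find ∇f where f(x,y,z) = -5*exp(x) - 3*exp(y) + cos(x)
(-5*exp(x) - sin(x), -3*exp(y), 0)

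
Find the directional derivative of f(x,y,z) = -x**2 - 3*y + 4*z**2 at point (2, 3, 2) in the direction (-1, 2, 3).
23*sqrt(14)/7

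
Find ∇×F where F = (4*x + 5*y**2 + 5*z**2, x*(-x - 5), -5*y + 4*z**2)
(-5, 10*z, -2*x - 10*y - 5)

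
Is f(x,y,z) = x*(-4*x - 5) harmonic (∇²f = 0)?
No, ∇²f = -8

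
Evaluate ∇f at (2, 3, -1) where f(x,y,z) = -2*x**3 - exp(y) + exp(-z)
(-24, -exp(3), -E)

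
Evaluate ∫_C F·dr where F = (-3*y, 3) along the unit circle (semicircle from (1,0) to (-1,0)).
3*pi/2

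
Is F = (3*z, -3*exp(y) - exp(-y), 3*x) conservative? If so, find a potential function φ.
Yes, F is conservative. φ = 3*x*z - 3*exp(y) + exp(-y)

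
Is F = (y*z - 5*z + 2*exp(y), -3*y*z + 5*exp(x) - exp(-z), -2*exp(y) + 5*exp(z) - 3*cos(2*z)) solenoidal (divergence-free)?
No, ∇·F = -3*z + 5*exp(z) + 6*sin(2*z)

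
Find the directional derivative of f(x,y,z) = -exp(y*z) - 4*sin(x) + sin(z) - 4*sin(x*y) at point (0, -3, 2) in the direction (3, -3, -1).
sqrt(19)*(3 - exp(6)*cos(2) + 24*exp(6))*exp(-6)/19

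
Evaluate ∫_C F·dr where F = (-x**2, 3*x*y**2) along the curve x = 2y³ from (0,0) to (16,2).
-3904/3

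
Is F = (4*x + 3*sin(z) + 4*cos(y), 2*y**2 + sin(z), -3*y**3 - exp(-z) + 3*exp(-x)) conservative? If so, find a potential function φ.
No, ∇×F = (-9*y**2 - cos(z), 3*cos(z) + 3*exp(-x), 4*sin(y)) ≠ 0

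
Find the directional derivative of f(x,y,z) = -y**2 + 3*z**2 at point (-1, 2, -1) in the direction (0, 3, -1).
-3*sqrt(10)/5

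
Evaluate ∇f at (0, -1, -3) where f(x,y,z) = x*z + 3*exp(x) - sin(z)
(0, 0, -cos(3))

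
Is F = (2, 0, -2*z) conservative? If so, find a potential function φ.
Yes, F is conservative. φ = 2*x - z**2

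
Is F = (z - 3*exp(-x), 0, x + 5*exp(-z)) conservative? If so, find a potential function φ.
Yes, F is conservative. φ = x*z - 5*exp(-z) + 3*exp(-x)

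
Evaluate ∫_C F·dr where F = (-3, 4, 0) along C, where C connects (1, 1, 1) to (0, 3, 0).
11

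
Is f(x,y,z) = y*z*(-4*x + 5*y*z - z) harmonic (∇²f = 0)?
No, ∇²f = 2*y*(5*y - 1) + 10*z**2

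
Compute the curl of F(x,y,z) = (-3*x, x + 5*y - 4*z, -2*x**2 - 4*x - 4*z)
(4, 4*x + 4, 1)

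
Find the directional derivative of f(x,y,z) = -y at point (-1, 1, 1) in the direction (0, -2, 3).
2*sqrt(13)/13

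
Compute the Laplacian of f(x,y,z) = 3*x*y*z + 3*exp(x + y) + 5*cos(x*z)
-5*x**2*cos(x*z) - 5*z**2*cos(x*z) + 6*exp(x + y)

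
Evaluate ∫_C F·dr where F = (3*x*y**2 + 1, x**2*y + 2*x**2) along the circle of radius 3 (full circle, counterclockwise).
0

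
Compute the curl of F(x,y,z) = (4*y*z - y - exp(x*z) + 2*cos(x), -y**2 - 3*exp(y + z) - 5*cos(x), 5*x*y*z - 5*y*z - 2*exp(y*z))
(5*x*z - 2*z*exp(y*z) - 5*z + 3*exp(y + z), -x*exp(x*z) - 5*y*z + 4*y, -4*z + 5*sin(x) + 1)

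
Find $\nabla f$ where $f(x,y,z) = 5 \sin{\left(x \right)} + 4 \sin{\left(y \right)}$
(5*cos(x), 4*cos(y), 0)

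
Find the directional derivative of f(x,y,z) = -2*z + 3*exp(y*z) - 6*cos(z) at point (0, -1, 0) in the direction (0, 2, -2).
5*sqrt(2)/2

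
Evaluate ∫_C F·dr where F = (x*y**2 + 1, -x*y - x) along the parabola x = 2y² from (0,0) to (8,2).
80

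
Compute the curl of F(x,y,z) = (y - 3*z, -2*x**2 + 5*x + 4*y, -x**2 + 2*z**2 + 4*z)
(0, 2*x - 3, 4 - 4*x)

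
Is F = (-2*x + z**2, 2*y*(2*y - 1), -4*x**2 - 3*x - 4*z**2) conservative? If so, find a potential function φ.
No, ∇×F = (0, 8*x + 2*z + 3, 0) ≠ 0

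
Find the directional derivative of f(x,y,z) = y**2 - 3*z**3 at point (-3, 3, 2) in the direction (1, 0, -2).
72*sqrt(5)/5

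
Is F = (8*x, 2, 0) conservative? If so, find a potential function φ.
Yes, F is conservative. φ = 4*x**2 + 2*y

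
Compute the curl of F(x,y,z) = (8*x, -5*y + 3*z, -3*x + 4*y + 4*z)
(1, 3, 0)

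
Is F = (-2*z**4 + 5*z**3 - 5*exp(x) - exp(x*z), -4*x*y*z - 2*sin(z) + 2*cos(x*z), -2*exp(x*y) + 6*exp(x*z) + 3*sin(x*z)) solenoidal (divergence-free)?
No, ∇·F = -4*x*z + 6*x*exp(x*z) + 3*x*cos(x*z) - z*exp(x*z) - 5*exp(x)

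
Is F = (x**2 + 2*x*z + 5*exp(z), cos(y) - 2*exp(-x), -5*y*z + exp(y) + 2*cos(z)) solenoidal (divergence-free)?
No, ∇·F = 2*x - 5*y + 2*z - sin(y) - 2*sin(z)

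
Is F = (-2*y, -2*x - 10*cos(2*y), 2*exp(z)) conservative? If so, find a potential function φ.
Yes, F is conservative. φ = -2*x*y + 2*exp(z) - 5*sin(2*y)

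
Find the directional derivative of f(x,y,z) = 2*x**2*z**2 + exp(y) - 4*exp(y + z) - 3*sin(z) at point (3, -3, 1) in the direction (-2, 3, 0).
3*sqrt(13)*(-8*exp(3) - 4*E + 1)*exp(-3)/13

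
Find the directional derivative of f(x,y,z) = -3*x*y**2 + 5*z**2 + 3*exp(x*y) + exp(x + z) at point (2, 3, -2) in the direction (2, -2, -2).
sqrt(3)*(29/3 + exp(6))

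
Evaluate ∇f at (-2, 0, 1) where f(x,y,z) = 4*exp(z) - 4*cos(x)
(-4*sin(2), 0, 4*E)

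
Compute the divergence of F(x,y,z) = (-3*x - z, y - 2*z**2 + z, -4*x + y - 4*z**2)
-8*z - 2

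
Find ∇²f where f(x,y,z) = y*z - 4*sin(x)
4*sin(x)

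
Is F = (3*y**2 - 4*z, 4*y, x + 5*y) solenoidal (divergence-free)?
No, ∇·F = 4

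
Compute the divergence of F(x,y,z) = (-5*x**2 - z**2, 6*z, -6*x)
-10*x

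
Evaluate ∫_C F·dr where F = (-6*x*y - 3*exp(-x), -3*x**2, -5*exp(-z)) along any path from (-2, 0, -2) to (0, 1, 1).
-8*exp(2) + 5*exp(-1) + 3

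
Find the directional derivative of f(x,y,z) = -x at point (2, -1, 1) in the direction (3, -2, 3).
-3*sqrt(22)/22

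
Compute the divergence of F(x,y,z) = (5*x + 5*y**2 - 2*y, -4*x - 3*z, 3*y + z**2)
2*z + 5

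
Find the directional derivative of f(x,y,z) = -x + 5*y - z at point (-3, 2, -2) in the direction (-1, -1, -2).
-sqrt(6)/3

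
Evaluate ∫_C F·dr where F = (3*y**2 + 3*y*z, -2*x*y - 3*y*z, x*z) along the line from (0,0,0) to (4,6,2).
88/3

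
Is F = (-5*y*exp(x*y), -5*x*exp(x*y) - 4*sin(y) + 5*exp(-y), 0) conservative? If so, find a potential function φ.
Yes, F is conservative. φ = -5*exp(x*y) + 4*cos(y) - 5*exp(-y)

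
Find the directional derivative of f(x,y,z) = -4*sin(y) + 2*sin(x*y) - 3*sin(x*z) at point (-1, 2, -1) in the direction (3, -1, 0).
9*sqrt(10)*(2*cos(2) + cos(1))/10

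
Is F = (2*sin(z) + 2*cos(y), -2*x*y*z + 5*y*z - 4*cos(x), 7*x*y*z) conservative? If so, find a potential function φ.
No, ∇×F = (2*x*y + 7*x*z - 5*y, -7*y*z + 2*cos(z), -2*y*z + 4*sin(x) + 2*sin(y)) ≠ 0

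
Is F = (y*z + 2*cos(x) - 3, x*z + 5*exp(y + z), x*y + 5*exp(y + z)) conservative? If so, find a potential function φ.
Yes, F is conservative. φ = x*y*z - 3*x + 5*exp(y + z) + 2*sin(x)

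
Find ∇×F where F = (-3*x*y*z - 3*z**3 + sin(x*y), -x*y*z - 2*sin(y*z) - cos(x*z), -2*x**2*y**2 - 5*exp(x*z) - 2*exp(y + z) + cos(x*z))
(-4*x**2*y + x*y - x*sin(x*z) + 2*y*cos(y*z) - 2*exp(y + z), 4*x*y**2 - 3*x*y - 9*z**2 + 5*z*exp(x*z) + z*sin(x*z), 3*x*z - x*cos(x*y) - y*z + z*sin(x*z))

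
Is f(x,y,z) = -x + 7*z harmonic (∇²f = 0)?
Yes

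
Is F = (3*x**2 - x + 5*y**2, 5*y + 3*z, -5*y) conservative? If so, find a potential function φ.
No, ∇×F = (-8, 0, -10*y) ≠ 0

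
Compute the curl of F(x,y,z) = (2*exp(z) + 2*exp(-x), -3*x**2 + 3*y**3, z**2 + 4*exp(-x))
(0, 2*exp(z) + 4*exp(-x), -6*x)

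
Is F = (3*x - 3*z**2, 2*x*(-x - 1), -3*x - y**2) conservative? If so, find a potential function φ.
No, ∇×F = (-2*y, 3 - 6*z, -4*x - 2) ≠ 0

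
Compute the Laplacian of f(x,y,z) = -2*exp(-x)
-2*exp(-x)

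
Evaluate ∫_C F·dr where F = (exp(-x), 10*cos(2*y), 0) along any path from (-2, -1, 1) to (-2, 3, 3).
5*sin(6) + 5*sin(2)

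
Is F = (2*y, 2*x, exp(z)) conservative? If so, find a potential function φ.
Yes, F is conservative. φ = 2*x*y + exp(z)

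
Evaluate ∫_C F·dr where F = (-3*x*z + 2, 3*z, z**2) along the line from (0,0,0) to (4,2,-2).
94/3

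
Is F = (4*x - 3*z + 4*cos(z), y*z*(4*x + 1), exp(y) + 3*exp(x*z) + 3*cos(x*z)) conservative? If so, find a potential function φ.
No, ∇×F = (-y*(4*x + 1) + exp(y), -3*z*exp(x*z) + 3*z*sin(x*z) - 4*sin(z) - 3, 4*y*z) ≠ 0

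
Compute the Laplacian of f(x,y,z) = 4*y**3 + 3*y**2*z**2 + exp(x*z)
x**2*exp(x*z) + 6*y**2 + 24*y + z**2*exp(x*z) + 6*z**2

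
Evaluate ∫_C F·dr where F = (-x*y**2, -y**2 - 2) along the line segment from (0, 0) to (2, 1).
-10/3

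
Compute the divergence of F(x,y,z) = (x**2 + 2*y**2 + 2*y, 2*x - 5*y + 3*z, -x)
2*x - 5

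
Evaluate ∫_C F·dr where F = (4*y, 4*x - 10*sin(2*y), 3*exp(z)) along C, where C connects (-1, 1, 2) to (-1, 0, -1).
-3*exp(2) + 3*exp(-1) - 5*cos(2) + 9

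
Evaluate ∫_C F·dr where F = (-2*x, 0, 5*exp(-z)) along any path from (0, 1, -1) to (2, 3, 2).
-4 - 5*exp(-2) + 5*E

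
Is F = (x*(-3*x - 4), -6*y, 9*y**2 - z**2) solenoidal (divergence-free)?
No, ∇·F = -6*x - 2*z - 10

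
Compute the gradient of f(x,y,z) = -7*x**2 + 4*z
(-14*x, 0, 4)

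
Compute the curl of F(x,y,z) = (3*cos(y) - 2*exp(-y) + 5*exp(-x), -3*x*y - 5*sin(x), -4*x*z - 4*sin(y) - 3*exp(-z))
(-4*cos(y), 4*z, -3*y + 3*sin(y) - 5*cos(x) - 2*exp(-y))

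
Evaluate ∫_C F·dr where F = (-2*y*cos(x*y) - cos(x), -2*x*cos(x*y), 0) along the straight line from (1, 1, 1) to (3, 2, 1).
-sin(3) - 2*sin(6) + 3*sin(1)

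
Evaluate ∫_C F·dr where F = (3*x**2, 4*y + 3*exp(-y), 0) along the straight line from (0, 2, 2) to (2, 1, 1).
-3*exp(-1) + 3*exp(-2) + 2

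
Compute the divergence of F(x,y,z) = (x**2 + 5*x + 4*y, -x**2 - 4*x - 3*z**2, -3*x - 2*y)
2*x + 5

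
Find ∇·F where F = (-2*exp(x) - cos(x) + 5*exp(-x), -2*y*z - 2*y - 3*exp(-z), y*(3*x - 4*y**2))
-2*z - 2*exp(x) + sin(x) - 2 - 5*exp(-x)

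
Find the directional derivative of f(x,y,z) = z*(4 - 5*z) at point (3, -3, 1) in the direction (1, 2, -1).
sqrt(6)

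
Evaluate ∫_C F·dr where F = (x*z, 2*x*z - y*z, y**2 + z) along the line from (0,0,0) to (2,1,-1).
-13/6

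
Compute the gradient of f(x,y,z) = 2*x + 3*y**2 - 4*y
(2, 6*y - 4, 0)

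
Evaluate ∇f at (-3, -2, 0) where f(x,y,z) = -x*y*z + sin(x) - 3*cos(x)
(cos(3) - 3*sin(3), 0, -6)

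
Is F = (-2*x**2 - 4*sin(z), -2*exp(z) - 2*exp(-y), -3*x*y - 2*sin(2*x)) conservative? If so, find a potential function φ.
No, ∇×F = (-3*x + 2*exp(z), 3*y + 4*cos(2*x) - 4*cos(z), 0) ≠ 0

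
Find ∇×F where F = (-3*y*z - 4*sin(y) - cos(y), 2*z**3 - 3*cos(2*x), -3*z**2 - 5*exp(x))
(-6*z**2, -3*y + 5*exp(x), 3*z + 6*sin(2*x) - sin(y) + 4*cos(y))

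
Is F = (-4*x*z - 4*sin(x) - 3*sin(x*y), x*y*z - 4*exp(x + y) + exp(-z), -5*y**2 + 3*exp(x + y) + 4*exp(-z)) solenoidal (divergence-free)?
No, ∇·F = x*z - 3*y*cos(x*y) - 4*z - 4*exp(x + y) - 4*cos(x) - 4*exp(-z)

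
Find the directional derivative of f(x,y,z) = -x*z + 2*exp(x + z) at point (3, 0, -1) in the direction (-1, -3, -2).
sqrt(14)*(5 - 6*exp(2))/14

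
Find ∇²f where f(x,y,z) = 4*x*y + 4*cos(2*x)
-16*cos(2*x)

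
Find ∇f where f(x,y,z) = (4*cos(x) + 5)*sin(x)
(5*cos(x) + 4*cos(2*x), 0, 0)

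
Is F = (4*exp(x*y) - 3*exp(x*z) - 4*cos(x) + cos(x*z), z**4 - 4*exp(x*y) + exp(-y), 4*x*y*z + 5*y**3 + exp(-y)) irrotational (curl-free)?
No, ∇×F = (4*x*z + 15*y**2 - 4*z**3 - exp(-y), -3*x*exp(x*z) - x*sin(x*z) - 4*y*z, 4*(-x - y)*exp(x*y))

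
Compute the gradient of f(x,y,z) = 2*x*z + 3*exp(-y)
(2*z, -3*exp(-y), 2*x)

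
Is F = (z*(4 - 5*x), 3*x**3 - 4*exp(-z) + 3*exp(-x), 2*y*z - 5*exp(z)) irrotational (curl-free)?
No, ∇×F = (2*z - 4*exp(-z), 4 - 5*x, 9*x**2 - 3*exp(-x))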